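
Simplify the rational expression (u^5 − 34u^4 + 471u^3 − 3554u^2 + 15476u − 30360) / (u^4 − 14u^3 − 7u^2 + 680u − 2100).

Apply the Euclidean algorithm:
  u^5 − 34u^4 + 471u^3 − 3554u^2 + 15476u − 30360 = (u − 20)(u^4 − 14u^3 − 7u^2 + 680u − 2100) + (198u^3 − 4374u^2 + 31176u − 72360)
  u^4 − 14u^3 − 7u^2 + 680u − 2100 = ((1/198)u + 89/2178)(198u^3 − 4374u^2 + 31176u − 72360) + ((1728/121)u^2 − (27648/121)u + 103680/121)
  198u^3 − 4374u^2 + 31176u − 72360 = ((1331/96)u − 8107/96)((1728/121)u^2 − (27648/121)u + 103680/121) + (0)
Last nonzero remainder: (1728/121)u^2 − (27648/121)u + 103680/121. Dividing through by 1728/121 gives the monic gcd u^2 − 16u + 60.
Cancel u^2 − 16u + 60 from numerator and denominator to get the reduced form.

(u^3 − 18u^2 + 123u − 506)/(u^2 + 2u − 35)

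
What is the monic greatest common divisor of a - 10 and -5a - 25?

Apply the Euclidean algorithm:
  a - 10 = (-1/5)(-5a - 25) + (-15)
  -5a - 25 = ((1/3)a + 5/3)(-15) + (0)
The last nonzero remainder is the constant -15, so the polynomials are coprime and gcd = 1.

1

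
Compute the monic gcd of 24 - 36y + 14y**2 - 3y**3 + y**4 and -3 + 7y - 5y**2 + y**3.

-1 + y

Apply the Euclidean algorithm:
  y**4 - 3y**3 + 14y**2 - 36y + 24 = (y + 2)(y**3 - 5y**2 + 7y - 3) + (17y**2 - 47y + 30)
  y**3 - 5y**2 + 7y - 3 = ((1/17)y - 38/289)(17y**2 - 47y + 30) + (-(273/289)y + 273/289)
  17y**2 - 47y + 30 = (-(4913/273)y + 2890/91)(-(273/289)y + 273/289) + (0)
Last nonzero remainder: -(273/289)y + 273/289. Dividing through by -273/289 gives the monic gcd y - 1.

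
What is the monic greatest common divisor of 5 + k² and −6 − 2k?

1

Euclidean algorithm in ℚ[k]:
  k² + 5 = (−(1/2)k + 3/2)(−2k − 6) + (14)
  −2k − 6 = (−(1/7)k − 3/7)(14) + (0)
The last nonzero remainder is the constant 14, so the polynomials are coprime and gcd = 1.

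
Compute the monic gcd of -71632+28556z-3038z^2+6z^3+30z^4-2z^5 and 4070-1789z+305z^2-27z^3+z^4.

By polynomial division,
  -2z^5+30z^4+6z^3-3038z^2+28556z-71632 = (-2z-24)(z^4-27z^3+305z^2-1789z+4070) + (-32z^3+704z^2-6240z+26048)
  z^4-27z^3+305z^2-1789z+4070 = (-(1/32)z+5/32)(-32z^3+704z^2-6240z+26048) + (0)
Last nonzero remainder: -32z^3+704z^2-6240z+26048. Dividing through by -32 gives the monic gcd z^3-22z^2+195z-814.

-814+195z-22z^2+z^3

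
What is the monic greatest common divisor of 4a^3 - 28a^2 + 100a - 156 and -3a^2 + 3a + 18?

Apply the Euclidean algorithm:
  4a^3 - 28a^2 + 100a - 156 = (-(4/3)a + 8)(-3a^2 + 3a + 18) + (100a - 300)
  -3a^2 + 3a + 18 = (-(3/100)a - 3/50)(100a - 300) + (0)
Last nonzero remainder: 100a - 300. Dividing through by 100 gives the monic gcd a - 3.

a - 3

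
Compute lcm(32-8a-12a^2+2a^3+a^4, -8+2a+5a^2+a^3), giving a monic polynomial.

-32+40a+4a^2-14a^3+a^4+a^5

By polynomial division,
  a^4+2a^3-12a^2-8a+32 = (a-3)(a^3+5a^2+2a-8) + (a^2+6a+8)
  a^3+5a^2+2a-8 = (a-1)(a^2+6a+8) + (0)
The last nonzero remainder a^2+6a+8 is already monic.
Then lcm(f, g) = f·g / gcd(f, g); expanding and making the result monic gives the answer.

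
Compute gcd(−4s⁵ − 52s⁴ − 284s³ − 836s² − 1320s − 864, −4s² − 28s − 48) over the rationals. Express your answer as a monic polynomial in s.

s² + 7s + 12

Apply the Euclidean algorithm:
  −4s⁵ − 52s⁴ − 284s³ − 836s² − 1320s − 864 = (s³ + 6s² + 17s + 18)(−4s² − 28s − 48) + (0)
Last nonzero remainder: −4s² − 28s − 48. Dividing through by −4 gives the monic gcd s² + 7s + 12.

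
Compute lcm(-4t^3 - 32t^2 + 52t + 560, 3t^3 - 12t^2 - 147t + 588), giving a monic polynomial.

t^4 + t^3 - 69t^2 - 49t + 980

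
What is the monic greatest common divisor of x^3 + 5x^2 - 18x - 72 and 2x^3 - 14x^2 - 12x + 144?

x^2 - x - 12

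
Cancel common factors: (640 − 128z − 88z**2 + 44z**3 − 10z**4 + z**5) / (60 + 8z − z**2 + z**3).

(32 − 6z**2 + z**3)/(3 + z)

Apply the Euclidean algorithm:
  z**5 − 10z**4 + 44z**3 − 88z**2 − 128z + 640 = (z**2 − 9z + 27)(z**3 − z**2 + 8z + 60) + (−49z**2 + 196z − 980)
  z**3 − z**2 + 8z + 60 = (−(1/49)z − 3/49)(−49z**2 + 196z − 980) + (0)
Last nonzero remainder: −49z**2 + 196z − 980. Dividing through by −49 gives the monic gcd z**2 − 4z + 20.
Cancel z**2 − 4z + 20 from numerator and denominator to get the reduced form.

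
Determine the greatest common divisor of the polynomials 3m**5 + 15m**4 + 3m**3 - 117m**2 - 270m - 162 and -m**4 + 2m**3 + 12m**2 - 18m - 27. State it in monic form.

Apply the Euclidean algorithm:
  3m**5 + 15m**4 + 3m**3 - 117m**2 - 270m - 162 = (-3m - 21)(-m**4 + 2m**3 + 12m**2 - 18m - 27) + (81m**3 + 81m**2 - 729m - 729)
  -m**4 + 2m**3 + 12m**2 - 18m - 27 = (-(1/81)m + 1/27)(81m**3 + 81m**2 - 729m - 729) + (0)
Last nonzero remainder: 81m**3 + 81m**2 - 729m - 729. Dividing through by 81 gives the monic gcd m**3 + m**2 - 9m - 9.

m**3 + m**2 - 9m - 9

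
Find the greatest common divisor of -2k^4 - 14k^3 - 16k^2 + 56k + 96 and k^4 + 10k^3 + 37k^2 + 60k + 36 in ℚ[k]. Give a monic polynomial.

k^2 + 5k + 6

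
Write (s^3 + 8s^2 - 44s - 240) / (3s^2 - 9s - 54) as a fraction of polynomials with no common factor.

Apply the Euclidean algorithm:
  s^3 + 8s^2 - 44s - 240 = ((1/3)s + 11/3)(3s^2 - 9s - 54) + (7s - 42)
  3s^2 - 9s - 54 = ((3/7)s + 9/7)(7s - 42) + (0)
Last nonzero remainder: 7s - 42. Dividing through by 7 gives the monic gcd s - 6.
Cancel s - 6 from numerator and denominator to get the reduced form.

(s^2 + 14s + 40)/(3s + 9)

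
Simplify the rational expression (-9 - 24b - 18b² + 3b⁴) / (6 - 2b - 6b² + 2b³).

(3 + 6b + 3b²)/(-2 + 2b)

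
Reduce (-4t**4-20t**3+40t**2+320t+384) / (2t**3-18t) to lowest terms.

(-2t**3-4t**2+32t+64)/(t**2-3t)

Repeated division with remainder:
  -4t**4-20t**3+40t**2+320t+384 = (-2t-10)(2t**3-18t) + (4t**2+140t+384)
  2t**3-18t = ((1/2)t-35/2)(4t**2+140t+384) + (2240t+6720)
  4t**2+140t+384 = ((1/560)t+2/35)(2240t+6720) + (0)
Last nonzero remainder: 2240t+6720. Dividing through by 2240 gives the monic gcd t+3.
Cancel t+3 from numerator and denominator to get the reduced form.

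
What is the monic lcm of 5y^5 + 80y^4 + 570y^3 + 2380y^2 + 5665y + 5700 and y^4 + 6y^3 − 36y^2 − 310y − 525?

By polynomial division,
  5y^5 + 80y^4 + 570y^3 + 2380y^2 + 5665y + 5700 = (5y + 50)(y^4 + 6y^3 − 36y^2 − 310y − 525) + (450y^3 + 5730y^2 + 23790y + 31950)
  y^4 + 6y^3 − 36y^2 − 310y − 525 = ((1/450)y − 101/6750)(450y^3 + 5730y^2 + 23790y + 31950) + (−(704/225)y^2 − (5632/225)y − 704/15)
  450y^3 + 5730y^2 + 23790y + 31950 = (−(50625/352)y − 239625/352)(−(704/225)y^2 − (5632/225)y − 704/15) + (0)
Last nonzero remainder: −(704/225)y^2 − (5632/225)y − 704/15. Dividing through by −704/225 gives the monic gcd y^2 + 8y + 15.
Then lcm(f, g) = f·g / gcd(f, g); expanding and making the result monic gives the answer.

y^7 + 14y^6 + 47y^5 − 312y^4 − 3809y^3 − 17786y^2 − 41935y − 39900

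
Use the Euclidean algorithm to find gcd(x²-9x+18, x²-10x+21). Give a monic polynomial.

Repeated division with remainder:
  x²-9x+18 = (x²-10x+21) + (x-3)
  x²-10x+21 = (x-7)(x-3) + (0)
The last nonzero remainder x-3 is already monic.

x-3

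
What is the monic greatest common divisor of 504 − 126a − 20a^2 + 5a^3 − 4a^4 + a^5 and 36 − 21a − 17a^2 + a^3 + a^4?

−12 − a + a^2

Apply the Euclidean algorithm:
  a^5 − 4a^4 + 5a^3 − 20a^2 − 126a + 504 = (a − 5)(a^4 + a^3 − 17a^2 − 21a + 36) + (27a^3 − 84a^2 − 267a + 684)
  a^4 + a^3 − 17a^2 − 21a + 36 = ((1/27)a + 37/243)(27a^3 − 84a^2 − 267a + 684) + ((460/81)a^2 − (460/81)a − 1840/27)
  27a^3 − 84a^2 − 267a + 684 = ((2187/460)a − 4617/460)((460/81)a^2 − (460/81)a − 1840/27) + (0)
Last nonzero remainder: (460/81)a^2 − (460/81)a − 1840/27. Dividing through by 460/81 gives the monic gcd a^2 − a − 12.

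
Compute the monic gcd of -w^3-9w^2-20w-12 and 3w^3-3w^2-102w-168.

w+2

Repeated division with remainder:
  -w^3-9w^2-20w-12 = (-1/3)(3w^3-3w^2-102w-168) + (-10w^2-54w-68)
  3w^3-3w^2-102w-168 = (-(3/10)w+48/25)(-10w^2-54w-68) + (-(468/25)w-936/25)
  -10w^2-54w-68 = ((125/234)w+425/234)(-(468/25)w-936/25) + (0)
Last nonzero remainder: -(468/25)w-936/25. Dividing through by -468/25 gives the monic gcd w+2.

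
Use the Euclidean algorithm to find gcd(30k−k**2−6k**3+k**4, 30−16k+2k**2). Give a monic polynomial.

Euclidean algorithm in ℚ[k]:
  k**4−6k**3−k**2+30k = ((1/2)k**2+k)(2k**2−16k+30) + (0)
Last nonzero remainder: 2k**2−16k+30. Dividing through by 2 gives the monic gcd k**2−8k+15.

15−8k+k**2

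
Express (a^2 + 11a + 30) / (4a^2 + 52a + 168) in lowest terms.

By polynomial division,
  a^2 + 11a + 30 = (1/4)(4a^2 + 52a + 168) + (−2a − 12)
  4a^2 + 52a + 168 = (−2a − 14)(−2a − 12) + (0)
Last nonzero remainder: −2a − 12. Dividing through by −2 gives the monic gcd a + 6.
Cancel a + 6 from numerator and denominator to get the reduced form.

(a + 5)/(4a + 28)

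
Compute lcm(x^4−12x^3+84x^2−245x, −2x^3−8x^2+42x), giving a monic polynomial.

x^6−8x^5+15x^4+343x^3−2744x^2+5145x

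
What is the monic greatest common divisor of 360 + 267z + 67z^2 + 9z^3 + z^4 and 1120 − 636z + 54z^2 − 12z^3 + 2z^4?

40 + 3z + z^2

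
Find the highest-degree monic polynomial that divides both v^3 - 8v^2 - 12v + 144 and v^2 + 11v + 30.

1

Euclidean algorithm in ℚ[v]:
  v^3 - 8v^2 - 12v + 144 = (v - 19)(v^2 + 11v + 30) + (167v + 714)
  v^2 + 11v + 30 = ((1/167)v + 1123/27889)(167v + 714) + (34848/27889)
  167v + 714 = ((4657463/34848)v + 3318791/5808)(34848/27889) + (0)
The last nonzero remainder is the constant 34848/27889, so the polynomials are coprime and gcd = 1.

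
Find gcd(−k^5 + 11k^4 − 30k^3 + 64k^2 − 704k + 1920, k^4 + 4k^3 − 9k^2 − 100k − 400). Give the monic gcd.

k^3 − k^2 − 4k − 80

Euclidean algorithm in ℚ[k]:
  −k^5 + 11k^4 − 30k^3 + 64k^2 − 704k + 1920 = (−k + 15)(k^4 + 4k^3 − 9k^2 − 100k − 400) + (−99k^3 + 99k^2 + 396k + 7920)
  k^4 + 4k^3 − 9k^2 − 100k − 400 = (−(1/99)k − 5/99)(−99k^3 + 99k^2 + 396k + 7920) + (0)
Last nonzero remainder: −99k^3 + 99k^2 + 396k + 7920. Dividing through by −99 gives the monic gcd k^3 − k^2 − 4k − 80.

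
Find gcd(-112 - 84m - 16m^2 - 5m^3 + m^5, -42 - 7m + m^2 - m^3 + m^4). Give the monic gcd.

14 + 7m + 2m^2 + m^3

Euclidean algorithm in ℚ[m]:
  m^5 - 5m^3 - 16m^2 - 84m - 112 = (m + 1)(m^4 - m^3 + m^2 - 7m - 42) + (-5m^3 - 10m^2 - 35m - 70)
  m^4 - m^3 + m^2 - 7m - 42 = (-(1/5)m + 3/5)(-5m^3 - 10m^2 - 35m - 70) + (0)
Last nonzero remainder: -5m^3 - 10m^2 - 35m - 70. Dividing through by -5 gives the monic gcd m^3 + 2m^2 + 7m + 14.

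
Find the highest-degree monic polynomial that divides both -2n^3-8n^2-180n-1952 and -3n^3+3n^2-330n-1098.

n^2-4n+122

Repeated division with remainder:
  -2n^3-8n^2-180n-1952 = (2/3)(-3n^3+3n^2-330n-1098) + (-10n^2+40n-1220)
  -3n^3+3n^2-330n-1098 = ((3/10)n+9/10)(-10n^2+40n-1220) + (0)
Last nonzero remainder: -10n^2+40n-1220. Dividing through by -10 gives the monic gcd n^2-4n+122.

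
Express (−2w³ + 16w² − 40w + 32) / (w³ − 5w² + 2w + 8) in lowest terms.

Euclidean algorithm in ℚ[w]:
  −2w³ + 16w² − 40w + 32 = (−2)(w³ − 5w² + 2w + 8) + (6w² − 36w + 48)
  w³ − 5w² + 2w + 8 = ((1/6)w + 1/6)(6w² − 36w + 48) + (0)
Last nonzero remainder: 6w² − 36w + 48. Dividing through by 6 gives the monic gcd w² − 6w + 8.
Cancel w² − 6w + 8 from numerator and denominator to get the reduced form.

(−2w + 4)/(w + 1)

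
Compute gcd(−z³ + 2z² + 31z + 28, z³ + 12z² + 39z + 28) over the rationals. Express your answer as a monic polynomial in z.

z² + 5z + 4

By polynomial division,
  −z³ + 2z² + 31z + 28 = (−1)(z³ + 12z² + 39z + 28) + (14z² + 70z + 56)
  z³ + 12z² + 39z + 28 = ((1/14)z + 1/2)(14z² + 70z + 56) + (0)
Last nonzero remainder: 14z² + 70z + 56. Dividing through by 14 gives the monic gcd z² + 5z + 4.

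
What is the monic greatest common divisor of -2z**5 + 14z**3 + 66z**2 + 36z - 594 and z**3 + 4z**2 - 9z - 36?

z**2 - 9

Repeated division with remainder:
  -2z**5 + 14z**3 + 66z**2 + 36z - 594 = (-2z**2 + 8z - 36)(z**3 + 4z**2 - 9z - 36) + (210z**2 - 1890)
  z**3 + 4z**2 - 9z - 36 = ((1/210)z + 2/105)(210z**2 - 1890) + (0)
Last nonzero remainder: 210z**2 - 1890. Dividing through by 210 gives the monic gcd z**2 - 9.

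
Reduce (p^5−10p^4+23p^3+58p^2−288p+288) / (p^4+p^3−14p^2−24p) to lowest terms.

(p^3−9p^2+26p−24)/(p^2+2p)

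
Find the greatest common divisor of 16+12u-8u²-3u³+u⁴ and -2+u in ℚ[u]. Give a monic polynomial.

Apply the Euclidean algorithm:
  u⁴-3u³-8u²+12u+16 = (u³-u²-10u-8)(u-2) + (0)
The last nonzero remainder u-2 is already monic.

-2+u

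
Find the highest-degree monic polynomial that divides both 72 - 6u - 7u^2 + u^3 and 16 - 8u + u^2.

-4 + u

Repeated division with remainder:
  u^3 - 7u^2 - 6u + 72 = (u + 1)(u^2 - 8u + 16) + (-14u + 56)
  u^2 - 8u + 16 = (-(1/14)u + 2/7)(-14u + 56) + (0)
Last nonzero remainder: -14u + 56. Dividing through by -14 gives the monic gcd u - 4.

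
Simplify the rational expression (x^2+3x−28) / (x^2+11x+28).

Repeated division with remainder:
  x^2+3x−28 = (x^2+11x+28) + (−8x−56)
  x^2+11x+28 = (−(1/8)x−1/2)(−8x−56) + (0)
Last nonzero remainder: −8x−56. Dividing through by −8 gives the monic gcd x+7.
Cancel x+7 from numerator and denominator to get the reduced form.

(x−4)/(x+4)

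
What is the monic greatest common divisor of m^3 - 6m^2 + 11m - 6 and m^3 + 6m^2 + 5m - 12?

m - 1

Repeated division with remainder:
  m^3 - 6m^2 + 11m - 6 = (m^3 + 6m^2 + 5m - 12) + (-12m^2 + 6m + 6)
  m^3 + 6m^2 + 5m - 12 = (-(1/12)m - 13/24)(-12m^2 + 6m + 6) + ((35/4)m - 35/4)
  -12m^2 + 6m + 6 = (-(48/35)m - 24/35)((35/4)m - 35/4) + (0)
Last nonzero remainder: (35/4)m - 35/4. Dividing through by 35/4 gives the monic gcd m - 1.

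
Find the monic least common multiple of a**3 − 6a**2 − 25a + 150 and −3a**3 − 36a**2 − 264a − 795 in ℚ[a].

a**5 + a**4 − 14a**3 − 343a**2 − 275a + 7950

By polynomial division,
  a**3 − 6a**2 − 25a + 150 = (−1/3)(−3a**3 − 36a**2 − 264a − 795) + (−18a**2 − 113a − 115)
  −3a**3 − 36a**2 − 264a − 795 = ((1/6)a + 103/108)(−18a**2 − 113a − 115) + (−(14803/108)a − 74015/108)
  −18a**2 − 113a − 115 = ((1944/14803)a + 2484/14803)(−(14803/108)a − 74015/108) + (0)
Last nonzero remainder: −(14803/108)a − 74015/108. Dividing through by −14803/108 gives the monic gcd a + 5.
Then lcm(f, g) = f·g / gcd(f, g); expanding and making the result monic gives the answer.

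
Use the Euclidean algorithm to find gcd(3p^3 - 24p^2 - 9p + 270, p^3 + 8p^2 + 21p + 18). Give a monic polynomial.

By polynomial division,
  3p^3 - 24p^2 - 9p + 270 = (3)(p^3 + 8p^2 + 21p + 18) + (-48p^2 - 72p + 216)
  p^3 + 8p^2 + 21p + 18 = (-(1/48)p - 13/96)(-48p^2 - 72p + 216) + ((63/4)p + 189/4)
  -48p^2 - 72p + 216 = (-(64/21)p + 32/7)((63/4)p + 189/4) + (0)
Last nonzero remainder: (63/4)p + 189/4. Dividing through by 63/4 gives the monic gcd p + 3.

p + 3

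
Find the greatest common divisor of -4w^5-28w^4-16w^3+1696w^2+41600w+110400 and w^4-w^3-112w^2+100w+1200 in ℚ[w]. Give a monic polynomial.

w^3+3w^2-100w-300

Repeated division with remainder:
  -4w^5-28w^4-16w^3+1696w^2+41600w+110400 = (-4w-32)(w^4-w^3-112w^2+100w+1200) + (-496w^3-1488w^2+49600w+148800)
  w^4-w^3-112w^2+100w+1200 = (-(1/496)w+1/124)(-496w^3-1488w^2+49600w+148800) + (0)
Last nonzero remainder: -496w^3-1488w^2+49600w+148800. Dividing through by -496 gives the monic gcd w^3+3w^2-100w-300.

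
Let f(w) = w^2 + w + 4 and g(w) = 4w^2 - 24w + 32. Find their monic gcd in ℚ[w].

1

Euclidean algorithm in ℚ[w]:
  w^2 + w + 4 = (1/4)(4w^2 - 24w + 32) + (7w - 4)
  4w^2 - 24w + 32 = ((4/7)w - 152/49)(7w - 4) + (960/49)
  7w - 4 = ((343/960)w - 49/240)(960/49) + (0)
The last nonzero remainder is the constant 960/49, so the polynomials are coprime and gcd = 1.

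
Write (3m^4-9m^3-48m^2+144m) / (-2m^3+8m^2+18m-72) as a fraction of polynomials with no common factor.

(-3m^2-12m)/(2m+6)

By polynomial division,
  3m^4-9m^3-48m^2+144m = (-(3/2)m-3/2)(-2m^3+8m^2+18m-72) + (-9m^2+63m-108)
  -2m^3+8m^2+18m-72 = ((2/9)m+2/3)(-9m^2+63m-108) + (0)
Last nonzero remainder: -9m^2+63m-108. Dividing through by -9 gives the monic gcd m^2-7m+12.
Cancel m^2-7m+12 from numerator and denominator to get the reduced form.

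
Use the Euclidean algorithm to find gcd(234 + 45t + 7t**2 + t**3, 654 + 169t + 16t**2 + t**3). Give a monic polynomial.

Euclidean algorithm in ℚ[t]:
  t**3 + 7t**2 + 45t + 234 = (t**3 + 16t**2 + 169t + 654) + (−9t**2 − 124t − 420)
  t**3 + 16t**2 + 169t + 654 = (−(1/9)t − 20/81)(−9t**2 − 124t − 420) + ((7429/81)t + 14858/27)
  −9t**2 − 124t − 420 = (−(729/7429)t − 5670/7429)((7429/81)t + 14858/27) + (0)
Last nonzero remainder: (7429/81)t + 14858/27. Dividing through by 7429/81 gives the monic gcd t + 6.

6 + t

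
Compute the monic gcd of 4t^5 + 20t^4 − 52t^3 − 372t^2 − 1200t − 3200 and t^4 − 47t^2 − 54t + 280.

Repeated division with remainder:
  4t^5 + 20t^4 − 52t^3 − 372t^2 − 1200t − 3200 = (4t + 20)(t^4 − 47t^2 − 54t + 280) + (136t^3 + 784t^2 − 1240t − 8800)
  t^4 − 47t^2 − 54t + 280 = ((1/136)t − 49/1156)(136t^3 + 784t^2 − 1240t − 8800) + (−(1344/289)t^2 − (12096/289)t − 26880/289)
  136t^3 + 784t^2 − 1240t − 8800 = (−(4913/168)t + 15895/168)(−(1344/289)t^2 − (12096/289)t − 26880/289) + (0)
Last nonzero remainder: −(1344/289)t^2 − (12096/289)t − 26880/289. Dividing through by −1344/289 gives the monic gcd t^2 + 9t + 20.

t^2 + 9t + 20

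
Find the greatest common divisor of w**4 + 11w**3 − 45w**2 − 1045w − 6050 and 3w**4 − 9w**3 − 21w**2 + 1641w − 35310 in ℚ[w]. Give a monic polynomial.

Repeated division with remainder:
  w**4 + 11w**3 − 45w**2 − 1045w − 6050 = (1/3)(3w**4 − 9w**3 − 21w**2 + 1641w − 35310) + (14w**3 − 38w**2 − 1592w + 5720)
  3w**4 − 9w**3 − 21w**2 + 1641w − 35310 = ((3/14)w − 3/49)(14w**3 − 38w**2 − 1592w + 5720) + ((15573/49)w**2 + (15573/49)w − 1713030/49)
  14w**3 − 38w**2 − 1592w + 5720 = ((686/15573)w − 2548/15573)((15573/49)w**2 + (15573/49)w − 1713030/49) + (0)
Last nonzero remainder: (15573/49)w**2 + (15573/49)w − 1713030/49. Dividing through by 15573/49 gives the monic gcd w**2 + w − 110.

w**2 + w − 110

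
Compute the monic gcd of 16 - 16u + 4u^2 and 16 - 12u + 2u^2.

By polynomial division,
  4u^2 - 16u + 16 = (2)(2u^2 - 12u + 16) + (8u - 16)
  2u^2 - 12u + 16 = ((1/4)u - 1)(8u - 16) + (0)
Last nonzero remainder: 8u - 16. Dividing through by 8 gives the monic gcd u - 2.

-2 + u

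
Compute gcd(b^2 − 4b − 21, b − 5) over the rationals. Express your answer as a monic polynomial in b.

By polynomial division,
  b^2 − 4b − 21 = (b + 1)(b − 5) + (−16)
  b − 5 = (−(1/16)b + 5/16)(−16) + (0)
The last nonzero remainder is the constant −16, so the polynomials are coprime and gcd = 1.

1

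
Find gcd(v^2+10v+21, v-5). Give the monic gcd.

Euclidean algorithm in ℚ[v]:
  v^2+10v+21 = (v+15)(v-5) + (96)
  v-5 = ((1/96)v-5/96)(96) + (0)
The last nonzero remainder is the constant 96, so the polynomials are coprime and gcd = 1.

1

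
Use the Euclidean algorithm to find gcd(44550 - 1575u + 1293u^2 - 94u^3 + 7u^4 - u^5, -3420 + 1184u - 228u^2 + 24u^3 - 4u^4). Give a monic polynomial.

45 + u + u^2

Euclidean algorithm in ℚ[u]:
  -u^5 + 7u^4 - 94u^3 + 1293u^2 - 1575u + 44550 = ((1/4)u - 1/4)(-4u^4 + 24u^3 - 228u^2 + 1184u - 3420) + (-31u^3 + 940u^2 - 424u + 43695)
  -4u^4 + 24u^3 - 228u^2 + 1184u - 3420 = ((4/31)u + 3016/961)(-31u^3 + 940u^2 - 424u + 43695) + (-(3001572/961)u^2 - (3001572/961)u - 135070740/961)
  -31u^3 + 940u^2 - 424u + 43695 = ((29791/3001572)u - 933131/3001572)(-(3001572/961)u^2 - (3001572/961)u - 135070740/961) + (0)
Last nonzero remainder: -(3001572/961)u^2 - (3001572/961)u - 135070740/961. Dividing through by -3001572/961 gives the monic gcd u^2 + u + 45.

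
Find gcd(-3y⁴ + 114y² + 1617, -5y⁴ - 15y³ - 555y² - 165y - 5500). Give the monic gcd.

y² + 11

Repeated division with remainder:
  -3y⁴ + 114y² + 1617 = (3/5)(-5y⁴ - 15y³ - 555y² - 165y - 5500) + (9y³ + 447y² + 99y + 4917)
  -5y⁴ - 15y³ - 555y² - 165y - 5500 = (-(5/9)y + 700/27)(9y³ + 447y² + 99y + 4917) + (-(108800/9)y² - 1196800/9)
  9y³ + 447y² + 99y + 4917 = (-(81/108800)y - 4023/108800)(-(108800/9)y² - 1196800/9) + (0)
Last nonzero remainder: -(108800/9)y² - 1196800/9. Dividing through by -108800/9 gives the monic gcd y² + 11.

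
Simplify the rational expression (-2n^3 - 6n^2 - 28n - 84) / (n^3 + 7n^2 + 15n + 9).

Repeated division with remainder:
  -2n^3 - 6n^2 - 28n - 84 = (-2)(n^3 + 7n^2 + 15n + 9) + (8n^2 + 2n - 66)
  n^3 + 7n^2 + 15n + 9 = ((1/8)n + 27/32)(8n^2 + 2n - 66) + ((345/16)n + 1035/16)
  8n^2 + 2n - 66 = ((128/345)n - 352/345)((345/16)n + 1035/16) + (0)
Last nonzero remainder: (345/16)n + 1035/16. Dividing through by 345/16 gives the monic gcd n + 3.
Cancel n + 3 from numerator and denominator to get the reduced form.

(-2n^2 - 28)/(n^2 + 4n + 3)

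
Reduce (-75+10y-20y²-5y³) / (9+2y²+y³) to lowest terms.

(-25-5y)/(3+y)

Repeated division with remainder:
  -5y³-20y²+10y-75 = (-5)(y³+2y²+9) + (-10y²+10y-30)
  y³+2y²+9 = (-(1/10)y-3/10)(-10y²+10y-30) + (0)
Last nonzero remainder: -10y²+10y-30. Dividing through by -10 gives the monic gcd y²-y+3.
Cancel y²-y+3 from numerator and denominator to get the reduced form.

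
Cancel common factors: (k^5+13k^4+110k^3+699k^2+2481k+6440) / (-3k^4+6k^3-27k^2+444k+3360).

(-k^3-12k^2-58k-161)/(3k^2-9k-84)

Euclidean algorithm in ℚ[k]:
  k^5+13k^4+110k^3+699k^2+2481k+6440 = (-(1/3)k-5)(-3k^4+6k^3-27k^2+444k+3360) + (131k^3+712k^2+5821k+23240)
  -3k^4+6k^3-27k^2+444k+3360 = (-(3/131)k+2922/17161)(131k^3+712k^2+5821k+23240) + (-(256158/17161)k^2-(256158/17161)k-10246320/17161)
  131k^3+712k^2+5821k+23240 = (-(2248091/256158)k-1424363/36594)(-(256158/17161)k^2-(256158/17161)k-10246320/17161) + (0)
Last nonzero remainder: -(256158/17161)k^2-(256158/17161)k-10246320/17161. Dividing through by -256158/17161 gives the monic gcd k^2+k+40.
Cancel k^2+k+40 from numerator and denominator to get the reduced form.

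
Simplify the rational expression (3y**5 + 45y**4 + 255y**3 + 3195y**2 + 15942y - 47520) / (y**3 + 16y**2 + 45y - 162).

(3y**3 + 24y**2 + 141y + 2640)/(y + 9)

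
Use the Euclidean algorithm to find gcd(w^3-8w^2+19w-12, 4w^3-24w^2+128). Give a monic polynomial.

w-4

Euclidean algorithm in ℚ[w]:
  w^3-8w^2+19w-12 = (1/4)(4w^3-24w^2+128) + (-2w^2+19w-44)
  4w^3-24w^2+128 = (-2w-7)(-2w^2+19w-44) + (45w-180)
  -2w^2+19w-44 = (-(2/45)w+11/45)(45w-180) + (0)
Last nonzero remainder: 45w-180. Dividing through by 45 gives the monic gcd w-4.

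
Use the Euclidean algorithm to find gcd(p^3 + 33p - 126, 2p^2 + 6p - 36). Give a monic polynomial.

p - 3

Euclidean algorithm in ℚ[p]:
  p^3 + 33p - 126 = ((1/2)p - 3/2)(2p^2 + 6p - 36) + (60p - 180)
  2p^2 + 6p - 36 = ((1/30)p + 1/5)(60p - 180) + (0)
Last nonzero remainder: 60p - 180. Dividing through by 60 gives the monic gcd p - 3.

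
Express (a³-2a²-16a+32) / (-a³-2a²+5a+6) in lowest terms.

By polynomial division,
  a³-2a²-16a+32 = (-1)(-a³-2a²+5a+6) + (-4a²-11a+38)
  -a³-2a²+5a+6 = ((1/4)a-3/16)(-4a²-11a+38) + (-(105/16)a+105/8)
  -4a²-11a+38 = ((64/105)a+304/105)(-(105/16)a+105/8) + (0)
Last nonzero remainder: -(105/16)a+105/8. Dividing through by -105/16 gives the monic gcd a-2.
Cancel a-2 from numerator and denominator to get the reduced form.

(-a²+16)/(a²+4a+3)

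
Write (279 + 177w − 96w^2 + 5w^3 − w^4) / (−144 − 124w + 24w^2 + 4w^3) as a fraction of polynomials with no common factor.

(279 − 102w + 6w^2 − w^3)/(−144 + 20w + 4w^2)

Apply the Euclidean algorithm:
  −w^4 + 5w^3 − 96w^2 + 177w + 279 = (−(1/4)w + 11/4)(4w^3 + 24w^2 − 124w − 144) + (−193w^2 + 482w + 675)
  4w^3 + 24w^2 − 124w − 144 = (−(4/193)w − 6560/37249)(−193w^2 + 482w + 675) + (−(935856/37249)w − 935856/37249)
  −193w^2 + 482w + 675 = ((7189057/935856)w − 2793675/103984)(−(935856/37249)w − 935856/37249) + (0)
Last nonzero remainder: −(935856/37249)w − 935856/37249. Dividing through by −935856/37249 gives the monic gcd w + 1.
Cancel w + 1 from numerator and denominator to get the reduced form.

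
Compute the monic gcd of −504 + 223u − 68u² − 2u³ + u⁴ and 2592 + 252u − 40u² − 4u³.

−72 + u + u²

Repeated division with remainder:
  u⁴ − 2u³ − 68u² + 223u − 504 = (−(1/4)u + 3)(−4u³ − 40u² + 252u + 2592) + (115u² + 115u − 8280)
  −4u³ − 40u² + 252u + 2592 = (−(4/115)u − 36/115)(115u² + 115u − 8280) + (0)
Last nonzero remainder: 115u² + 115u − 8280. Dividing through by 115 gives the monic gcd u² + u − 72.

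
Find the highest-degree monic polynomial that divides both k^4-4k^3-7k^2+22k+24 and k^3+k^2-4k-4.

k^2+3k+2

Euclidean algorithm in ℚ[k]:
  k^4-4k^3-7k^2+22k+24 = (k-5)(k^3+k^2-4k-4) + (2k^2+6k+4)
  k^3+k^2-4k-4 = ((1/2)k-1)(2k^2+6k+4) + (0)
Last nonzero remainder: 2k^2+6k+4. Dividing through by 2 gives the monic gcd k^2+3k+2.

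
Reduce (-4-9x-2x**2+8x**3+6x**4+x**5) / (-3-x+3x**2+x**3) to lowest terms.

(4+9x+6x**2+x**3)/(3+x)

By polynomial division,
  x**5+6x**4+8x**3-2x**2-9x-4 = (x**2+3x)(x**3+3x**2-x-3) + (4x**2-4)
  x**3+3x**2-x-3 = ((1/4)x+3/4)(4x**2-4) + (0)
Last nonzero remainder: 4x**2-4. Dividing through by 4 gives the monic gcd x**2-1.
Cancel x**2-1 from numerator and denominator to get the reduced form.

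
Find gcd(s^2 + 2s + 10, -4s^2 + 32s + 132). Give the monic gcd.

1

Repeated division with remainder:
  s^2 + 2s + 10 = (-1/4)(-4s^2 + 32s + 132) + (10s + 43)
  -4s^2 + 32s + 132 = (-(2/5)s + 123/25)(10s + 43) + (-1989/25)
  10s + 43 = (-(250/1989)s - 1075/1989)(-1989/25) + (0)
The last nonzero remainder is the constant -1989/25, so the polynomials are coprime and gcd = 1.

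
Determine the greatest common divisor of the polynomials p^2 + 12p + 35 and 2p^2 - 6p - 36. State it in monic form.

1

Euclidean algorithm in ℚ[p]:
  p^2 + 12p + 35 = (1/2)(2p^2 - 6p - 36) + (15p + 53)
  2p^2 - 6p - 36 = ((2/15)p - 196/225)(15p + 53) + (2288/225)
  15p + 53 = ((3375/2288)p + 11925/2288)(2288/225) + (0)
The last nonzero remainder is the constant 2288/225, so the polynomials are coprime and gcd = 1.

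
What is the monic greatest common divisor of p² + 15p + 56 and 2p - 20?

1

By polynomial division,
  p² + 15p + 56 = ((1/2)p + 25/2)(2p - 20) + (306)
  2p - 20 = ((1/153)p - 10/153)(306) + (0)
The last nonzero remainder is the constant 306, so the polynomials are coprime and gcd = 1.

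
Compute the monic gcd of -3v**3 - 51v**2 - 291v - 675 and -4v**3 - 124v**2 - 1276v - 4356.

v + 9

By polynomial division,
  -3v**3 - 51v**2 - 291v - 675 = (3/4)(-4v**3 - 124v**2 - 1276v - 4356) + (42v**2 + 666v + 2592)
  -4v**3 - 124v**2 - 1276v - 4356 = (-(2/21)v - 212/147)(42v**2 + 666v + 2592) + (-(3364/49)v - 30276/49)
  42v**2 + 666v + 2592 = (-(1029/1682)v - 3528/841)(-(3364/49)v - 30276/49) + (0)
Last nonzero remainder: -(3364/49)v - 30276/49. Dividing through by -3364/49 gives the monic gcd v + 9.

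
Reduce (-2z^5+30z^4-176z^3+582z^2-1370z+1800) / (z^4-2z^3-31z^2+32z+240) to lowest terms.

Repeated division with remainder:
  -2z^5+30z^4-176z^3+582z^2-1370z+1800 = (-2z+26)(z^4-2z^3-31z^2+32z+240) + (-186z^3+1452z^2-1722z-4440)
  z^4-2z^3-31z^2+32z+240 = (-(1/186)z-30/961)(-186z^3+1452z^2-1722z-4440) + ((4872/961)z^2-(43848/961)z+97440/961)
  -186z^3+1452z^2-1722z-4440 = (-(29791/812)z-35557/812)((4872/961)z^2-(43848/961)z+97440/961) + (0)
Last nonzero remainder: (4872/961)z^2-(43848/961)z+97440/961. Dividing through by 4872/961 gives the monic gcd z^2-9z+20.
Cancel z^2-9z+20 from numerator and denominator to get the reduced form.

(-2z^3+12z^2-28z+90)/(z^2+7z+12)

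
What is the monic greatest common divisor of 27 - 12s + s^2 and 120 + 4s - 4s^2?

1

Repeated division with remainder:
  s^2 - 12s + 27 = (-1/4)(-4s^2 + 4s + 120) + (-11s + 57)
  -4s^2 + 4s + 120 = ((4/11)s + 184/121)(-11s + 57) + (4032/121)
  -11s + 57 = (-(1331/4032)s + 2299/1344)(4032/121) + (0)
The last nonzero remainder is the constant 4032/121, so the polynomials are coprime and gcd = 1.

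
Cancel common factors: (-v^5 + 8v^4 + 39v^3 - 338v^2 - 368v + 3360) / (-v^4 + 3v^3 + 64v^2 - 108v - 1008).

(v^2 + v - 20)/(v + 6)

Repeated division with remainder:
  -v^5 + 8v^4 + 39v^3 - 338v^2 - 368v + 3360 = (v - 5)(-v^4 + 3v^3 + 64v^2 - 108v - 1008) + (-10v^3 + 90v^2 + 100v - 1680)
  -v^4 + 3v^3 + 64v^2 - 108v - 1008 = ((1/10)v + 3/5)(-10v^3 + 90v^2 + 100v - 1680) + (0)
Last nonzero remainder: -10v^3 + 90v^2 + 100v - 1680. Dividing through by -10 gives the monic gcd v^3 - 9v^2 - 10v + 168.
Cancel v^3 - 9v^2 - 10v + 168 from numerator and denominator to get the reduced form.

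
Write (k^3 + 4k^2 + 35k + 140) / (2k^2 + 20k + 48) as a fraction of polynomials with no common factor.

(k^2 + 35)/(2k + 12)

Euclidean algorithm in ℚ[k]:
  k^3 + 4k^2 + 35k + 140 = ((1/2)k - 3)(2k^2 + 20k + 48) + (71k + 284)
  2k^2 + 20k + 48 = ((2/71)k + 12/71)(71k + 284) + (0)
Last nonzero remainder: 71k + 284. Dividing through by 71 gives the monic gcd k + 4.
Cancel k + 4 from numerator and denominator to get the reduced form.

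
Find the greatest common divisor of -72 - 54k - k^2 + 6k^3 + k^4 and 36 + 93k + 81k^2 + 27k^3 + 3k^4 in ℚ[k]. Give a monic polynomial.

12 + 7k + k^2

By polynomial division,
  k^4 + 6k^3 - k^2 - 54k - 72 = (1/3)(3k^4 + 27k^3 + 81k^2 + 93k + 36) + (-3k^3 - 28k^2 - 85k - 84)
  3k^4 + 27k^3 + 81k^2 + 93k + 36 = (-k + 1/3)(-3k^3 - 28k^2 - 85k - 84) + ((16/3)k^2 + (112/3)k + 64)
  -3k^3 - 28k^2 - 85k - 84 = (-(9/16)k - 21/16)((16/3)k^2 + (112/3)k + 64) + (0)
Last nonzero remainder: (16/3)k^2 + (112/3)k + 64. Dividing through by 16/3 gives the monic gcd k^2 + 7k + 12.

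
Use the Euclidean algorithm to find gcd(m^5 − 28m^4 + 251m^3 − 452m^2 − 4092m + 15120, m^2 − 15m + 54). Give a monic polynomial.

m^2 − 15m + 54

Repeated division with remainder:
  m^5 − 28m^4 + 251m^3 − 452m^2 − 4092m + 15120 = (m^3 − 13m^2 + 2m + 280)(m^2 − 15m + 54) + (0)
The last nonzero remainder m^2 − 15m + 54 is already monic.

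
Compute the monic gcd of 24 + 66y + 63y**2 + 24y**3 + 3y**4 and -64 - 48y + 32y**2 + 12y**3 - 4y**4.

2 + 3y + y**2

By polynomial division,
  3y**4 + 24y**3 + 63y**2 + 66y + 24 = (-3/4)(-4y**4 + 12y**3 + 32y**2 - 48y - 64) + (33y**3 + 87y**2 + 30y - 24)
  -4y**4 + 12y**3 + 32y**2 - 48y - 64 = (-(4/33)y + 248/363)(33y**3 + 87y**2 + 30y - 24) + (-(2880/121)y**2 - (8640/121)y - 5760/121)
  33y**3 + 87y**2 + 30y - 24 = (-(1331/960)y + 121/240)(-(2880/121)y**2 - (8640/121)y - 5760/121) + (0)
Last nonzero remainder: -(2880/121)y**2 - (8640/121)y - 5760/121. Dividing through by -2880/121 gives the monic gcd y**2 + 3y + 2.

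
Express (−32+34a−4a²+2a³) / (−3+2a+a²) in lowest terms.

Repeated division with remainder:
  2a³−4a²+34a−32 = (2a−8)(a²+2a−3) + (56a−56)
  a²+2a−3 = ((1/56)a+3/56)(56a−56) + (0)
Last nonzero remainder: 56a−56. Dividing through by 56 gives the monic gcd a−1.
Cancel a−1 from numerator and denominator to get the reduced form.

(32−2a+2a²)/(3+a)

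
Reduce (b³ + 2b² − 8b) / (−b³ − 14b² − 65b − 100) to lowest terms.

(−b² + 2b)/(b² + 10b + 25)

Apply the Euclidean algorithm:
  b³ + 2b² − 8b = (−1)(−b³ − 14b² − 65b − 100) + (−12b² − 73b − 100)
  −b³ − 14b² − 65b − 100 = ((1/12)b + 95/144)(−12b² − 73b − 100) + (−(1225/144)b − 1225/36)
  −12b² − 73b − 100 = ((1728/1225)b + 144/49)(−(1225/144)b − 1225/36) + (0)
Last nonzero remainder: −(1225/144)b − 1225/36. Dividing through by −1225/144 gives the monic gcd b + 4.
Cancel b + 4 from numerator and denominator to get the reduced form.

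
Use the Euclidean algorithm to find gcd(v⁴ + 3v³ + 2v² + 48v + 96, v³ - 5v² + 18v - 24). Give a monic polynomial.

Repeated division with remainder:
  v⁴ + 3v³ + 2v² + 48v + 96 = (v + 8)(v³ - 5v² + 18v - 24) + (24v² - 72v + 288)
  v³ - 5v² + 18v - 24 = ((1/24)v - 1/12)(24v² - 72v + 288) + (0)
Last nonzero remainder: 24v² - 72v + 288. Dividing through by 24 gives the monic gcd v² - 3v + 12.

v² - 3v + 12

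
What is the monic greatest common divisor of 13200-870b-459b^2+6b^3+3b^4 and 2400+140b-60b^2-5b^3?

80+18b+b^2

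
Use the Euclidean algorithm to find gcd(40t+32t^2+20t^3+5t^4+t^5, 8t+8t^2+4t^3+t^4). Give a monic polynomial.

Repeated division with remainder:
  t^5+5t^4+20t^3+32t^2+40t = (t+1)(t^4+4t^3+8t^2+8t) + (8t^3+16t^2+32t)
  t^4+4t^3+8t^2+8t = ((1/8)t+1/4)(8t^3+16t^2+32t) + (0)
Last nonzero remainder: 8t^3+16t^2+32t. Dividing through by 8 gives the monic gcd t^3+2t^2+4t.

4t+2t^2+t^3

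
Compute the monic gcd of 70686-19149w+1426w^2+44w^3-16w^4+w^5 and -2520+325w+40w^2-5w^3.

Repeated division with remainder:
  w^5-16w^4+44w^3+1426w^2-19149w+70686 = (-(1/5)w^2+(8/5)w-9)(-5w^3+40w^2+325w-2520) + (762w^2-12192w+48006)
  -5w^3+40w^2+325w-2520 = (-(5/762)w-20/381)(762w^2-12192w+48006) + (0)
Last nonzero remainder: 762w^2-12192w+48006. Dividing through by 762 gives the monic gcd w^2-16w+63.

63-16w+w^2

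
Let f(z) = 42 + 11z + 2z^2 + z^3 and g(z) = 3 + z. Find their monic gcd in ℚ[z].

3 + z

By polynomial division,
  z^3 + 2z^2 + 11z + 42 = (z^2 - z + 14)(z + 3) + (0)
The last nonzero remainder z + 3 is already monic.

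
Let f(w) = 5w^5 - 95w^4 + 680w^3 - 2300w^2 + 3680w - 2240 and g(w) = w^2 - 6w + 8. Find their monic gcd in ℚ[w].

Repeated division with remainder:
  5w^5 - 95w^4 + 680w^3 - 2300w^2 + 3680w - 2240 = (5w^3 - 65w^2 + 250w - 280)(w^2 - 6w + 8) + (0)
The last nonzero remainder w^2 - 6w + 8 is already monic.

w^2 - 6w + 8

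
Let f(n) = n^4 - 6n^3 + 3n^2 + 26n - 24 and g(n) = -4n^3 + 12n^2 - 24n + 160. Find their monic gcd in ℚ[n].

Euclidean algorithm in ℚ[n]:
  n^4 - 6n^3 + 3n^2 + 26n - 24 = (-(1/4)n + 3/4)(-4n^3 + 12n^2 - 24n + 160) + (-12n^2 + 84n - 144)
  -4n^3 + 12n^2 - 24n + 160 = ((1/3)n + 4/3)(-12n^2 + 84n - 144) + (-88n + 352)
  -12n^2 + 84n - 144 = ((3/22)n - 9/22)(-88n + 352) + (0)
Last nonzero remainder: -88n + 352. Dividing through by -88 gives the monic gcd n - 4.

n - 4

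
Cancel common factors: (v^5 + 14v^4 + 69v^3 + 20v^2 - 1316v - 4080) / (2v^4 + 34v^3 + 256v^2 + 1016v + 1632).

(v^2 + v - 20)/(2v + 8)

Euclidean algorithm in ℚ[v]:
  v^5 + 14v^4 + 69v^3 + 20v^2 - 1316v - 4080 = ((1/2)v - 3/2)(2v^4 + 34v^3 + 256v^2 + 1016v + 1632) + (-8v^3 - 104v^2 - 608v - 1632)
  2v^4 + 34v^3 + 256v^2 + 1016v + 1632 = (-(1/4)v - 1)(-8v^3 - 104v^2 - 608v - 1632) + (0)
Last nonzero remainder: -8v^3 - 104v^2 - 608v - 1632. Dividing through by -8 gives the monic gcd v^3 + 13v^2 + 76v + 204.
Cancel v^3 + 13v^2 + 76v + 204 from numerator and denominator to get the reduced form.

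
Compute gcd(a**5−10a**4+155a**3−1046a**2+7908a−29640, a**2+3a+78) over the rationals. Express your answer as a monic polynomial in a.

a**2+3a+78

Euclidean algorithm in ℚ[a]:
  a**5−10a**4+155a**3−1046a**2+7908a−29640 = (a**3−13a**2+116a−380)(a**2+3a+78) + (0)
The last nonzero remainder a**2+3a+78 is already monic.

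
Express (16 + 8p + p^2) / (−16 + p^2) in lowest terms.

(4 + p)/(−4 + p)

Repeated division with remainder:
  p^2 + 8p + 16 = (p^2 − 16) + (8p + 32)
  p^2 − 16 = ((1/8)p − 1/2)(8p + 32) + (0)
Last nonzero remainder: 8p + 32. Dividing through by 8 gives the monic gcd p + 4.
Cancel p + 4 from numerator and denominator to get the reduced form.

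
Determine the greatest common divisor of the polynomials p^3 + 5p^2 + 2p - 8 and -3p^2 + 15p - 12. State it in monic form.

p - 1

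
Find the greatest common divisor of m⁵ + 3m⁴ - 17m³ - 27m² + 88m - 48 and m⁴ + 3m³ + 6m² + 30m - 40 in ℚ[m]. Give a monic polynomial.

m² + 3m - 4

Euclidean algorithm in ℚ[m]:
  m⁵ + 3m⁴ - 17m³ - 27m² + 88m - 48 = (m)(m⁴ + 3m³ + 6m² + 30m - 40) + (-23m³ - 57m² + 128m - 48)
  m⁴ + 3m³ + 6m² + 30m - 40 = (-(1/23)m - 12/529)(-23m³ - 57m² + 128m - 48) + ((5434/529)m² + (16302/529)m - 21736/529)
  -23m³ - 57m² + 128m - 48 = (-(12167/5434)m + 3174/2717)((5434/529)m² + (16302/529)m - 21736/529) + (0)
Last nonzero remainder: (5434/529)m² + (16302/529)m - 21736/529. Dividing through by 5434/529 gives the monic gcd m² + 3m - 4.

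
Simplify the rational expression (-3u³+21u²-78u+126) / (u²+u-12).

Apply the Euclidean algorithm:
  -3u³+21u²-78u+126 = (-3u+24)(u²+u-12) + (-138u+414)
  u²+u-12 = (-(1/138)u-2/69)(-138u+414) + (0)
Last nonzero remainder: -138u+414. Dividing through by -138 gives the monic gcd u-3.
Cancel u-3 from numerator and denominator to get the reduced form.

(-3u²+12u-42)/(u+4)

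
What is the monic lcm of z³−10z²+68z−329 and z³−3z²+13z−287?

Apply the Euclidean algorithm:
  z³−10z²+68z−329 = (z³−3z²+13z−287) + (−7z²+55z−42)
  z³−3z²+13z−287 = (−(1/7)z−34/49)(−7z²+55z−42) + ((2213/49)z−2213/7)
  −7z²+55z−42 = (−(343/2213)z+294/2213)((2213/49)z−2213/7) + (0)
Last nonzero remainder: (2213/49)z−2213/7. Dividing through by 2213/49 gives the monic gcd z−7.
Then lcm(f, g) = f·g / gcd(f, g); expanding and making the result monic gives the answer.

z⁵−6z⁴+69z³−467z²+1472z−13489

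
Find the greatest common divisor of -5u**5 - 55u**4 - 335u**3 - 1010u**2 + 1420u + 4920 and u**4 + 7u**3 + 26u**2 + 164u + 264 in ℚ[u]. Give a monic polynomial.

u**2 + 8u + 12

By polynomial division,
  -5u**5 - 55u**4 - 335u**3 - 1010u**2 + 1420u + 4920 = (-5u - 20)(u**4 + 7u**3 + 26u**2 + 164u + 264) + (-65u**3 + 330u**2 + 6020u + 10200)
  u**4 + 7u**3 + 26u**2 + 164u + 264 = (-(1/65)u - 157/845)(-65u**3 + 330u**2 + 6020u + 10200) + ((30408/169)u**2 + (243264/169)u + 364896/169)
  -65u**3 + 330u**2 + 6020u + 10200 = (-(10985/30408)u + 71825/15204)((30408/169)u**2 + (243264/169)u + 364896/169) + (0)
Last nonzero remainder: (30408/169)u**2 + (243264/169)u + 364896/169. Dividing through by 30408/169 gives the monic gcd u**2 + 8u + 12.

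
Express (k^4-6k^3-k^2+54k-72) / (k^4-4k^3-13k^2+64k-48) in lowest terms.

(k^2+k-6)/(k^2+3k-4)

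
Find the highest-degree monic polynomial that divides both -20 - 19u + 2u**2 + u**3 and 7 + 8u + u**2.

Euclidean algorithm in ℚ[u]:
  u**3 + 2u**2 - 19u - 20 = (u - 6)(u**2 + 8u + 7) + (22u + 22)
  u**2 + 8u + 7 = ((1/22)u + 7/22)(22u + 22) + (0)
Last nonzero remainder: 22u + 22. Dividing through by 22 gives the monic gcd u + 1.

1 + u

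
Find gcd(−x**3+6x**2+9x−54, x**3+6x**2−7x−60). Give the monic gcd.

Repeated division with remainder:
  −x**3+6x**2+9x−54 = (−1)(x**3+6x**2−7x−60) + (12x**2+2x−114)
  x**3+6x**2−7x−60 = ((1/12)x+35/72)(12x**2+2x−114) + ((55/36)x−55/12)
  12x**2+2x−114 = ((432/55)x+1368/55)((55/36)x−55/12) + (0)
Last nonzero remainder: (55/36)x−55/12. Dividing through by 55/36 gives the monic gcd x−3.

x−3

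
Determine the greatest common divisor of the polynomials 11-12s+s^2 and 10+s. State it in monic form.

1

Euclidean algorithm in ℚ[s]:
  s^2-12s+11 = (s-22)(s+10) + (231)
  s+10 = ((1/231)s+10/231)(231) + (0)
The last nonzero remainder is the constant 231, so the polynomials are coprime and gcd = 1.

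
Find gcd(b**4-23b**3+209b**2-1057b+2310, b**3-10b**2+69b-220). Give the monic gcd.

b-5

By polynomial division,
  b**4-23b**3+209b**2-1057b+2310 = (b-13)(b**3-10b**2+69b-220) + (10b**2+60b-550)
  b**3-10b**2+69b-220 = ((1/10)b-8/5)(10b**2+60b-550) + (220b-1100)
  10b**2+60b-550 = ((1/22)b+1/2)(220b-1100) + (0)
Last nonzero remainder: 220b-1100. Dividing through by 220 gives the monic gcd b-5.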